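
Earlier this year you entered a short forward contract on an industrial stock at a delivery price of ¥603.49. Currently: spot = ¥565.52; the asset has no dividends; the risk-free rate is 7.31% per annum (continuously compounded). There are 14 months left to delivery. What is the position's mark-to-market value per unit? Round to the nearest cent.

Current fair forward for the remaining 14 months: F = S·e^(r·T), r = 0.0731
F = 565.52 · e^(0.0731 × 14/12) = 565.52 × 1.089026 = 615.8660
Value of long forward = (F − K)·e^(−rT) = (615.8660 − 603.49) · e^(−0.0731·14/12)
= 12.3760 × 0.918252 = 11.36
Short position value = −(long value) = -¥11.36

-¥11.36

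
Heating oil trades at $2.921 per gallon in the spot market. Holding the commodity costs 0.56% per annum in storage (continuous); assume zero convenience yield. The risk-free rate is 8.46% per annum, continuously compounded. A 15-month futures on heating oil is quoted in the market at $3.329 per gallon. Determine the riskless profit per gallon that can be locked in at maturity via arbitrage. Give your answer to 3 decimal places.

$0.059 per gallon

Fair futures: F* = S·e^(carry·T), with carry = (r + u) = 0.0846 + 0.0056 = 0.0902
F* = 2.921 · e^(0.0902 × 15/12) = 2.921 · e^0.112750 = 2.921 × 1.119352 = $3.2696
Market $3.329 > fair $3.2696: forward overpriced → cash-and-carry (buy spot, short the forward).
At maturity, profit = |F_mkt − F*| = |3.329 − 3.2696| = $0.059 per gallon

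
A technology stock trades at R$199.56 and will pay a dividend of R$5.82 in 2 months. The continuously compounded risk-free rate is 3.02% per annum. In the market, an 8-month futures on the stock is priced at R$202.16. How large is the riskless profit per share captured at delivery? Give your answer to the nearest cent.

R$4.45 per share

PV(dividends) I = 5.82·e^(−0.0302·2/12) = 5.7908
Fair futures F* = (S − I)·e^(rT) = (199.56 − 5.7908)·e^0.020133 = 193.7692 × 1.020337 = 197.7099
Market R$202.16 > fair 197.7099: forward overpriced → cash-and-carry (borrow at r, buy the stock and collect the dividends, short the forward).
Profit at T = |F_mkt − F*| = |202.16 − 197.7099| = R$4.45 per share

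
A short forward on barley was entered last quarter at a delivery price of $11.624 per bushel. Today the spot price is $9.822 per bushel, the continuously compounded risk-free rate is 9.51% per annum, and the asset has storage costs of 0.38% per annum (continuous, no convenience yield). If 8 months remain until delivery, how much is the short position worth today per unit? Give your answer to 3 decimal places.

Current fair forward for the remaining 8 months: F = S·e^((r + u)·T), (r + u) = 0.0951 + 0.0038 = 0.0989
F = 9.822 · e^(0.0989 × 8/12) = 9.822 × 1.068156 = 10.4914
Value of long forward = (F − K)·e^(−rT) = (10.4914 − 11.624) · e^(−0.0951·8/12)
= -1.1326 × 0.938568 = -1.063
Short position value = −(long value) = $1.063

$1.063 per bushel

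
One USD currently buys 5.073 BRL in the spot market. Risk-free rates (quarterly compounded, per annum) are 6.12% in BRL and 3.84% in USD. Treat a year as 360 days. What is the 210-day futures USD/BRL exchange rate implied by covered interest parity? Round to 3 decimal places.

By covered interest parity, F = S · (1+r_BRL/4)^(4T) / (1+r_USD/4)^(4T)
= 5.073 × 1.036065 / 1.022544 = 5.073 × 1.013223
F = 5.140 BRL per USD

5.140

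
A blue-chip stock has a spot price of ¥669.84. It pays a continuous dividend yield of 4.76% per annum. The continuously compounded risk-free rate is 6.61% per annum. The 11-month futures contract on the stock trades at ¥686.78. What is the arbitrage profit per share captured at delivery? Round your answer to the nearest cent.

Fair futures: F* = S·e^(carry·T), with carry = (r − q) = 0.0661 − 0.0476 = 0.0185
F* = 669.84 · e^(0.0185 × 11/12) = 669.84 · e^0.016958 = 669.84 × 1.017103 = ¥681.2963
Market ¥686.78 > fair ¥681.2963: forward overpriced → cash-and-carry (buy spot, short the forward).
At maturity, profit = |F_mkt − F*| = |686.78 − 681.2963| = ¥5.48 per share

¥5.48 per share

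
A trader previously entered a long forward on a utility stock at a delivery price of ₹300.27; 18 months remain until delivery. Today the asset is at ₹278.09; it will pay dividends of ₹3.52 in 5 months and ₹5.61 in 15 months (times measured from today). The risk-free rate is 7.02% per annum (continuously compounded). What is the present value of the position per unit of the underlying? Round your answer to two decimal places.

PV(remaining dividends) I = 3.52·e^(−0.0702·5/12) + 5.61·e^(−0.0702·15/12) = 8.5572
Current forward F = (S − I)·e^(rT) = (278.09 − 8.5572)·e^(0.0702·18/12) = 269.5328 × 1.111044 = 299.4628
Value (long) = (F − K)·e^(−rT) = (299.4628 − 300.27) × 0.900054 = -0.7265
Value = -₹0.73

-₹0.73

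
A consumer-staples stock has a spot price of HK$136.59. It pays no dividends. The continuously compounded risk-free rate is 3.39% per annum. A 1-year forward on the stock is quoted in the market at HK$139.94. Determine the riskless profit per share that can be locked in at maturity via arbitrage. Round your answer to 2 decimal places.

HK$1.36 per share

Fair forward: F* = S·e^(carry·T), with carry = r = 0.0339
F* = 136.59 · e^(0.0339 × 1) = 136.59 · e^0.033900 = 136.59 × 1.034481 = HK$141.2998
Market HK$139.94 < fair HK$141.2998: forward underpriced → reverse cash-and-carry (short spot, go long the forward).
At maturity, profit = |F_mkt − F*| = |139.94 − 141.2998| = HK$1.36 per share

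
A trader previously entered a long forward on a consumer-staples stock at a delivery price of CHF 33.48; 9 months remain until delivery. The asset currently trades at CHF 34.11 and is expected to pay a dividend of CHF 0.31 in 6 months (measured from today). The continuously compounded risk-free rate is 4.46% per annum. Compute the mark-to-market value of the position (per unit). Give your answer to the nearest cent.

PV(remaining dividends) I = 0.31·e^(−0.0446·6/12) = 0.3032
Current forward F = (S − I)·e^(rT) = (34.11 − 0.3032)·e^(0.0446·9/12) = 33.8068 × 1.034016 = 34.9568
Value (long) = (F − K)·e^(−rT) = (34.9568 − 33.48) × 0.967103 = 1.4282
Value = CHF 1.43

CHF 1.43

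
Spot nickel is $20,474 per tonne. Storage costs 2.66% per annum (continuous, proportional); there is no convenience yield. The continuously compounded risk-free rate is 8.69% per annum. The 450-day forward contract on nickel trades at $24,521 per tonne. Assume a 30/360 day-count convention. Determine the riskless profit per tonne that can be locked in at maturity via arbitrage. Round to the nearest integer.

Fair forward: F* = S·e^(carry·T), with carry = (r + u) = 0.0869 + 0.0266 = 0.1135
F* = 20474 · e^(0.1135 × 450/360) = 20474 · e^0.141875 = 20474 × 1.152433 = $23594.9132
Market $24521 > fair $23594.9132: forward overpriced → cash-and-carry (buy spot, short the forward).
At maturity, profit = |F_mkt − F*| = |24521 − 23594.9132| = $926 per tonne

$926 per tonne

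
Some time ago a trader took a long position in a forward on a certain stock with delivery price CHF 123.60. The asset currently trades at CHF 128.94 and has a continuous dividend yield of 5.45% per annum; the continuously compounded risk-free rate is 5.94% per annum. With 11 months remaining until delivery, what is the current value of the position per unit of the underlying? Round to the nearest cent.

CHF 5.61

Current fair forward for the remaining 11 months: F = S·e^((r − q)·T), (r − q) = 0.0594 − 0.0545 = 0.0049
F = 128.94 · e^(0.0049 × 11/12) = 128.94 × 1.004502 = 129.5205
Value of long forward = (F − K)·e^(−rT) = (129.5205 − 123.60) · e^(−0.0594·11/12)
= 5.9205 × 0.947006 = 5.61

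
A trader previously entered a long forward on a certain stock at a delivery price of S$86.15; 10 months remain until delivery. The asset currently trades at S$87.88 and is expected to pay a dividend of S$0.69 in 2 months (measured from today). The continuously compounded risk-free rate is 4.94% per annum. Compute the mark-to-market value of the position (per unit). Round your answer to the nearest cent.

S$4.52

PV(remaining dividends) I = 0.69·e^(−0.0494·2/12) = 0.6843
Current forward F = (S − I)·e^(rT) = (87.88 − 0.6843)·e^(0.0494·10/12) = 87.1957 × 1.042026 = 90.8602
Value (long) = (F − K)·e^(−rT) = (90.8602 − 86.15) × 0.959669 = 4.5202
Value = S$4.52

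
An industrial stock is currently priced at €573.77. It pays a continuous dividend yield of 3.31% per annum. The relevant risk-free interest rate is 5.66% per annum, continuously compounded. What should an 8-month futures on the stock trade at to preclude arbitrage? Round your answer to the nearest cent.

€582.83

F = S·e^((r − q)T) = 573.77 · e^((0.0566 − 0.0331) × 8/12)
= 573.77 · e^0.015667 = 573.77 × 1.015790
F = €582.83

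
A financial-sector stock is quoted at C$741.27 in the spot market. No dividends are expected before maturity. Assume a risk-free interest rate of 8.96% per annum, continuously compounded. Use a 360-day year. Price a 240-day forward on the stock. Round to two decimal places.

C$786.90

F = S·e^(rT) = 741.27 · e^(0.0896 × 240/360)
= 741.27 · e^0.059733 = 741.27 × 1.061553
F = C$786.90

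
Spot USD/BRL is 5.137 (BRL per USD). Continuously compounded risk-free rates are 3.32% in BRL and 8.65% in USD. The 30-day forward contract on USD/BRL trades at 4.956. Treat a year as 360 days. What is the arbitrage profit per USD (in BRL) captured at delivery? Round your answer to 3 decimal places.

0.158 per USD (in BRL)

Fair forward: F* = S·e^(carry·T), with carry = (r_BRL − r_USD) = 0.0332 − 0.0865 = -0.0533
F* = 5.137 · e^(-0.0533 × 30/360) = 5.137 · e^-0.004442 = 5.137 × 0.995568 = 5.1142
Market 4.956 < fair 5.1142: forward underpriced → reverse cash-and-carry (short spot, go long the forward).
At maturity, profit = |F_mkt − F*| = |4.956 − 5.1142| = 0.158 per USD (in BRL)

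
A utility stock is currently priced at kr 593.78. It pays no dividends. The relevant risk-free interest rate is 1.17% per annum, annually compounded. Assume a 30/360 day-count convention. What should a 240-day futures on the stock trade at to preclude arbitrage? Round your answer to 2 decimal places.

kr 598.40

F = S · (1+r)^T
= 593.78 × 1.007785
F = kr 598.40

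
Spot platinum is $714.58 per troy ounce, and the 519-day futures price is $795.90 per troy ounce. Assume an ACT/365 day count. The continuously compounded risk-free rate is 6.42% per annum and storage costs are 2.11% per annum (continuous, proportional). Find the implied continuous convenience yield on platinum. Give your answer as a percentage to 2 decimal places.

0.95%

F = S·e^((r+u−y)T) ⇒ (r+u−y) = ln(F/S)/T
ln(795.90/714.58) = 0.107779; /T ⇒ 0.075798
y = r + u − ln(F/S)/T = 0.0642 + 0.0211 − 0.075798 = 0.009502
y = 0.95%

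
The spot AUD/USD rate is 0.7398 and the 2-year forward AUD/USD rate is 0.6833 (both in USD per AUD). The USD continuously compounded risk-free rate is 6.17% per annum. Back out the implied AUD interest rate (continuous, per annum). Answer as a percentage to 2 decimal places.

F = S·e^((r_USD − r_AUD)T) ⇒ r_AUD = r_USD − ln(F/S)/T
ln(0.6833/0.7398) = -0.079446; /(2) = -0.039723
r_AUD = 0.0617 + 0.039723 = 0.101423
r_AUD = 10.14%

10.14%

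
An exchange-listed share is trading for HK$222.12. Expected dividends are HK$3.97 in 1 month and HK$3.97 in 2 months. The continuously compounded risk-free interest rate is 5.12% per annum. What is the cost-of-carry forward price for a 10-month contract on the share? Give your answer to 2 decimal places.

PV(dividends) I = 3.97·e^(−0.0512·1/12) + 3.97·e^(−0.0512·2/12)
I = 3.9531 + 3.9363 = 7.8894
F = (S − I)·e^(rT) = (222.12 − 7.8894) · e^(0.0512·10/12)
= 214.2306 · e^0.042667 = 214.2306 × 1.043590 = HK$223.57

HK$223.57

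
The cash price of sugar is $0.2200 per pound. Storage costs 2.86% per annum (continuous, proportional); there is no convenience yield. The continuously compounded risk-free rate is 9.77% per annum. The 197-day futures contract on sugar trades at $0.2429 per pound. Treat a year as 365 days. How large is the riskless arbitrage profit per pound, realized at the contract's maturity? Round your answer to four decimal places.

$0.0074 per pound

Fair futures: F* = S·e^(carry·T), with carry = (r + u) = 0.0977 + 0.0286 = 0.1263
F* = 0.2200 · e^(0.1263 × 197/365) = 0.2200 · e^0.068167 = 0.2200 × 1.070544 = $0.2355
Market $0.2429 > fair $0.2355: forward overpriced → cash-and-carry (buy spot, short the forward).
At maturity, profit = |F_mkt − F*| = |0.2429 − 0.2355| = $0.0074 per pound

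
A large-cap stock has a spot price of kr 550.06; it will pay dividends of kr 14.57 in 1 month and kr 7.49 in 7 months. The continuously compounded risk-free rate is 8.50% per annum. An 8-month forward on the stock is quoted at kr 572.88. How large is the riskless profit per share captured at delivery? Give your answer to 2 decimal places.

kr 13.60 per share

PV(dividends) I = 14.57·e^(−0.0850·1/12) + 7.49·e^(−0.0850·7/12) = 21.5948
Fair forward F* = (S − I)·e^(rT) = (550.06 − 21.5948)·e^0.056667 = 528.4652 × 1.058303 = 559.2763
Market kr 572.88 > fair 559.2763: forward overpriced → cash-and-carry (borrow at r, buy the stock and collect the dividends, short the forward).
Profit at T = |F_mkt − F*| = |572.88 − 559.2763| = kr 13.60 per share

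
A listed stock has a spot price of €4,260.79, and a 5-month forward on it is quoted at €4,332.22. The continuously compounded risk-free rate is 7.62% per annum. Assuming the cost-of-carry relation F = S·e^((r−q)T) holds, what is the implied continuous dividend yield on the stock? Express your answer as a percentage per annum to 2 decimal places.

3.63%

From F = S·e^((r−q)T): (r − q) = ln(F/S)/T
ln(4332.22/4260.79) = ln(1.016764) = 0.016625
(r − q) = 0.016625 / (5/12) = 0.039900
q = r − ln(F/S)/T = 0.0762 − 0.039900 = 0.036300
q = 3.63%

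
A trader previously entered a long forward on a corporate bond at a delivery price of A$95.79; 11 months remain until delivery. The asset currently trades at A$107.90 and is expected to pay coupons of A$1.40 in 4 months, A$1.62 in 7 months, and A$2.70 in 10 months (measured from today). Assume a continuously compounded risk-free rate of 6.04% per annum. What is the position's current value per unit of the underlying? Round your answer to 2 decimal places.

PV(remaining coupons) I = 1.40·e^(−0.0604·4/12) + 1.62·e^(−0.0604·7/12) + 2.70·e^(−0.0604·10/12) = 5.5035
Current forward F = (S − I)·e^(rT) = (107.90 − 5.5035)·e^(0.0604·11/12) = 102.3965 × 1.056928 = 108.2257
Value (long) = (F − K)·e^(−rT) = (108.2257 − 95.79) × 0.946138 = 11.7659
Value = A$11.77

A$11.77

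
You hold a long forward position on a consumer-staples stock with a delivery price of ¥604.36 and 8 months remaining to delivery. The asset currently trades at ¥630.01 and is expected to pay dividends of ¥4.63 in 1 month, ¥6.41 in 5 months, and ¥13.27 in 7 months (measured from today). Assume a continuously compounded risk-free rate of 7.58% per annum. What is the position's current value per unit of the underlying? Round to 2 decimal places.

¥31.92

PV(remaining dividends) I = 4.63·e^(−0.0758·1/12) + 6.41·e^(−0.0758·5/12) + 13.27·e^(−0.0758·7/12) = 23.5076
Current forward F = (S − I)·e^(rT) = (630.01 − 23.5076)·e^(0.0758·8/12) = 606.5024 × 1.051832 = 637.9386
Value (long) = (F − K)·e^(−rT) = (637.9386 − 604.36) × 0.950722 = 31.9239
Value = ¥31.92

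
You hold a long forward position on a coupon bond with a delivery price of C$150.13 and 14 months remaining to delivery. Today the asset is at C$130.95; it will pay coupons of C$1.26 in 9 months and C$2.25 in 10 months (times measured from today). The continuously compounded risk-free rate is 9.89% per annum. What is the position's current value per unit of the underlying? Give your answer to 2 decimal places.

PV(remaining coupons) I = 1.26·e^(−0.0989·9/12) + 2.25·e^(−0.0989·10/12) = 3.2419
Current forward F = (S − I)·e^(rT) = (130.95 − 3.2419)·e^(0.0989·14/12) = 127.7081 × 1.122304 = 143.3273
Value (long) = (F − K)·e^(−rT) = (143.3273 − 150.13) × 0.891025 = -6.0614
Value = -C$6.06

-C$6.06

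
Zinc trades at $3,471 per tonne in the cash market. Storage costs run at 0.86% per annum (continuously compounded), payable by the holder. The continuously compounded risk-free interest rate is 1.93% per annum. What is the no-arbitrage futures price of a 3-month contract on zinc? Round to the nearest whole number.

Net carry = r + u − y = 0.0193 + 0.0086 − 0.0000 = 0.0279
F = S·e^((r+u−y)T) = 3471 · e^(0.0279 × 3/12) = 3471 · e^0.006975
= 3471 × 1.006999 = $3,495 per tonne

$3,495 per tonne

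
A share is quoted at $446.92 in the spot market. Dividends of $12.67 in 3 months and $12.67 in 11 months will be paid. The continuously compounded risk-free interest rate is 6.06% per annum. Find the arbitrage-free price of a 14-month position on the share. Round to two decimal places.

$453.40

PV(dividends) I = 12.67·e^(−0.0606·3/12) + 12.67·e^(−0.0606·11/12)
I = 12.4795 + 11.9854 = 24.4649
F = (S − I)·e^(rT) = (446.92 − 24.4649) · e^(0.0606·14/12)
= 422.4551 · e^0.070700 = 422.4551 × 1.073259 = $453.40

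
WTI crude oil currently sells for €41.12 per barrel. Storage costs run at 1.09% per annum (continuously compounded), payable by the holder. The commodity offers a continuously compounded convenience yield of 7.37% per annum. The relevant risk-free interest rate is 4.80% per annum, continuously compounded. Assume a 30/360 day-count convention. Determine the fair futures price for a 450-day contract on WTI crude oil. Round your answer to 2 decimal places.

€40.37 per barrel

Net carry = r + u − y = 0.0480 + 0.0109 − 0.0737 = -0.0148
F = S·e^((r+u−y)T) = 41.12 · e^(-0.0148 × 450/360) = 41.12 · e^-0.018500
= 41.12 × 0.981670 = €40.37 per barrel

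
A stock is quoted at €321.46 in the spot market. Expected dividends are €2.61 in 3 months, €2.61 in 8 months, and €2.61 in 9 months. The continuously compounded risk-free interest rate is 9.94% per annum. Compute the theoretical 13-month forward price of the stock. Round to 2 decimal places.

PV(dividends) I = 2.61·e^(−0.0994·3/12) + 2.61·e^(−0.0994·8/12) + 2.61·e^(−0.0994·9/12)
I = 2.5459 + 2.4427 + 2.4225 = 7.4111
F = (S − I)·e^(rT) = (321.46 − 7.4111) · e^(0.0994·13/12)
= 314.0489 · e^0.107683 = 314.0489 × 1.113695 = €349.75

€349.75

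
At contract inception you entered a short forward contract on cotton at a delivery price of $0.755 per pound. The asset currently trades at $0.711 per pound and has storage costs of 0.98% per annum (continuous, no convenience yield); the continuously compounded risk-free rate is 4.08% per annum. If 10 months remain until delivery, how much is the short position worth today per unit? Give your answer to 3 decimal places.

Current fair forward for the remaining 10 months: F = S·e^((r + u)·T), (r + u) = 0.0408 + 0.0098 = 0.0506
F = 0.711 · e^(0.0506 × 10/12) = 0.711 × 1.043068 = 0.7416
Value of long forward = (F − K)·e^(−rT) = (0.7416 − 0.755) · e^(−0.0408·10/12)
= -0.0134 × 0.966572 = -0.013
Short position value = −(long value) = $0.013

$0.013 per pound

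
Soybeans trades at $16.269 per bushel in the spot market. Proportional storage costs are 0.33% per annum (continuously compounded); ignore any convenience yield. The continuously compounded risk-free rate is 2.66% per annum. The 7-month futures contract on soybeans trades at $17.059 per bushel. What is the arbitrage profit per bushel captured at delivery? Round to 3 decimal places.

$0.504 per bushel

Fair futures: F* = S·e^(carry·T), with carry = (r + u) = 0.0266 + 0.0033 = 0.0299
F* = 16.269 · e^(0.0299 × 7/12) = 16.269 · e^0.017442 = 16.269 × 1.017595 = $16.5553
Market $17.059 > fair $16.5553: forward overpriced → cash-and-carry (buy spot, short the forward).
At maturity, profit = |F_mkt − F*| = |17.059 − 16.5553| = $0.504 per bushel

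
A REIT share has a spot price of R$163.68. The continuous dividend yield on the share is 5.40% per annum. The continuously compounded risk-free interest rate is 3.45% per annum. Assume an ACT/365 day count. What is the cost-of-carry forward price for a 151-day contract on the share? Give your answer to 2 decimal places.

F = S·e^((r − q)T) = 163.68 · e^((0.0345 − 0.0540) × 151/365)
= 163.68 · e^-0.008067 = 163.68 × 0.991965
F = R$162.36

R$162.36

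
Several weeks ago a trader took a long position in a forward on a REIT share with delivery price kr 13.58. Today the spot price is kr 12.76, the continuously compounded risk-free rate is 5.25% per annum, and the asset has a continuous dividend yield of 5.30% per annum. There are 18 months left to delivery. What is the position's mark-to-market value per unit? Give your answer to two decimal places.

-kr 0.77

Current fair forward for the remaining 18 months: F = S·e^((r − q)·T), (r − q) = 0.0525 − 0.0530 = -0.0005
F = 12.76 · e^(-0.0005 × 18/12) = 12.76 × 0.999250 = 12.7504
Value of long forward = (F − K)·e^(−rT) = (12.7504 − 13.58) · e^(−0.0525·18/12)
= -0.8296 × 0.924271 = -0.77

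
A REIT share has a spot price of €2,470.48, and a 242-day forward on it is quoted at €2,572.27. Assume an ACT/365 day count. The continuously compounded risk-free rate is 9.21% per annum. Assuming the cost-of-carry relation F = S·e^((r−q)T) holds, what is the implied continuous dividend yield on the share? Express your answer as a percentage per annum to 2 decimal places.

3.12%

From F = S·e^((r−q)T): (r − q) = ln(F/S)/T
ln(2572.27/2470.48) = ln(1.041203) = 0.040377
(r − q) = 0.040377 / (242/365) = 0.060899
q = r − ln(F/S)/T = 0.0921 − 0.060899 = 0.031201
q = 3.12%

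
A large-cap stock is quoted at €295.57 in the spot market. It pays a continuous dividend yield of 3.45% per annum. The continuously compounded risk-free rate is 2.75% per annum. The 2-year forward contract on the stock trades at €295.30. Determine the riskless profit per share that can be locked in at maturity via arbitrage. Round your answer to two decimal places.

Fair forward: F* = S·e^(carry·T), with carry = (r − q) = 0.0275 − 0.0345 = -0.0070
F* = 295.57 · e^(-0.0070 × 2) = 295.57 · e^-0.014000 = 295.57 × 0.986098 = €291.4610
Market €295.30 > fair €291.4610: forward overpriced → cash-and-carry (buy spot, short the forward).
At maturity, profit = |F_mkt − F*| = |295.30 − 291.4610| = €3.84 per share

€3.84 per share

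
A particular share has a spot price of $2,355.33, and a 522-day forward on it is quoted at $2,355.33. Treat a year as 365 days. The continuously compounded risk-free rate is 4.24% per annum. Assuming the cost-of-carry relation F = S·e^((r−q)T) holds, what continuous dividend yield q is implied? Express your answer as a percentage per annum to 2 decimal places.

4.24%

From F = S·e^((r−q)T): (r − q) = ln(F/S)/T
ln(2355.33/2355.33) = ln(1.000000) = 0.000000
(r − q) = 0.000000 / (522/365) = 0.000000
q = r − ln(F/S)/T = 0.0424 + 0.000000 = 0.042400
q = 4.24%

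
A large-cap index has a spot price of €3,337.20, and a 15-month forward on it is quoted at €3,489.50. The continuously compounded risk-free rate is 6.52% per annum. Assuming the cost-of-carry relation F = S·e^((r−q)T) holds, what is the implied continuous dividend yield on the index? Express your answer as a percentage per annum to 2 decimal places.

From F = S·e^((r−q)T): (r − q) = ln(F/S)/T
ln(3489.50/3337.20) = ln(1.045637) = 0.044626
(r − q) = 0.044626 / (15/12) = 0.035701
q = r − ln(F/S)/T = 0.0652 − 0.035701 = 0.029499
q = 2.95%

2.95%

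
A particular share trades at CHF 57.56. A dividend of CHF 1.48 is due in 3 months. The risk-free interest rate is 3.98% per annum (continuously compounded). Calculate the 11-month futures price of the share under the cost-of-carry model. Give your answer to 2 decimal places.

PV(dividends) I = 1.48·e^(−0.0398·3/12)
I = 1.4653
F = (S − I)·e^(rT) = (57.56 − 1.4653) · e^(0.0398·11/12)
= 56.0947 · e^0.036483 = 56.0947 × 1.037157 = CHF 58.18

CHF 58.18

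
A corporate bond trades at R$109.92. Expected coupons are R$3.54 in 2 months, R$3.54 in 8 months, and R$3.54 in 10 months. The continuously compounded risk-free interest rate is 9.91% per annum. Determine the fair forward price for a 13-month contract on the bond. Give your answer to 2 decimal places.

PV(coupons) I = 3.54·e^(−0.0991·2/12) + 3.54·e^(−0.0991·8/12) + 3.54·e^(−0.0991·10/12)
I = 3.4820 + 3.3137 + 3.2594 = 10.0551
F = (S − I)·e^(rT) = (109.92 − 10.0551) · e^(0.0991·13/12)
= 99.8649 · e^0.107358 = 99.8649 × 1.113333 = R$111.18

R$111.18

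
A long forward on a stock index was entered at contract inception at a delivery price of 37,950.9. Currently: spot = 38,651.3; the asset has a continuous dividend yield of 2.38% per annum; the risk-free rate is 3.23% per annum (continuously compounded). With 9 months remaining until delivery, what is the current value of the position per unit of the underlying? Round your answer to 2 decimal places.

Current fair forward for the remaining 9 months: F = S·e^((r − q)·T), (r − q) = 0.0323 − 0.0238 = 0.0085
F = 38651.3 · e^(0.0085 × 9/12) = 38651.3 × 1.00639536 = 38898.4890
Value of long forward = (F − K)·e^(−rT) = (38898.4890 − 37950.9) · e^(−0.0323·9/12)
= 947.5890 × 0.97606607 = 924.91

924.91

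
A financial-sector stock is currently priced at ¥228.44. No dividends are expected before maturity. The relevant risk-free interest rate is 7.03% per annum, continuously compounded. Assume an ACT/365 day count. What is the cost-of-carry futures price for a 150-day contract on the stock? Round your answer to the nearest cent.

¥235.14

F = S·e^(rT) = 228.44 · e^(0.0703 × 150/365)
= 228.44 · e^0.028890 = 228.44 × 1.029311
F = ¥235.14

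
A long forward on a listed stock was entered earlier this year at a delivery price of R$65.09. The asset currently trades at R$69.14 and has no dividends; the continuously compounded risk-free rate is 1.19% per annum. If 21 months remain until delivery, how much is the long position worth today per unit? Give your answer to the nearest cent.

Current fair forward for the remaining 21 months: F = S·e^(r·T), r = 0.0119
F = 69.14 · e^(0.0119 × 21/12) = 69.14 × 1.021043 = 70.5949
Value of long forward = (F − K)·e^(−rT) = (70.5949 − 65.09) · e^(−0.0119·21/12)
= 5.5049 × 0.979390 = 5.39

R$5.39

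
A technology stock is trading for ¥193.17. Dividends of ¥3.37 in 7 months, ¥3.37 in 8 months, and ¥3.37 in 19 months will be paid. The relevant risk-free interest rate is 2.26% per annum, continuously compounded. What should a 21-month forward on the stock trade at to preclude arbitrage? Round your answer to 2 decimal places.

PV(dividends) I = 3.37·e^(−0.0226·7/12) + 3.37·e^(−0.0226·8/12) + 3.37·e^(−0.0226·19/12)
I = 3.3259 + 3.3196 + 3.2515 = 9.8970
F = (S − I)·e^(rT) = (193.17 − 9.8970) · e^(0.0226·21/12)
= 183.2730 · e^0.039550 = 183.2730 × 1.040343 = ¥190.67

¥190.67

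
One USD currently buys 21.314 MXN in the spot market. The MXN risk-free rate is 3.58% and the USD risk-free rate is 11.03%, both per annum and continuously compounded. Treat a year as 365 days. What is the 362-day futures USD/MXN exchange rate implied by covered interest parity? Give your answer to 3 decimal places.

F = S·e^((r_MXN − r_USD)T) = 21.314 · e^((0.0358 − 0.1103) × 362/365)
= 21.314 · e^-0.073888 = 21.314 × 0.928776
F = 19.796 MXN per USD

19.796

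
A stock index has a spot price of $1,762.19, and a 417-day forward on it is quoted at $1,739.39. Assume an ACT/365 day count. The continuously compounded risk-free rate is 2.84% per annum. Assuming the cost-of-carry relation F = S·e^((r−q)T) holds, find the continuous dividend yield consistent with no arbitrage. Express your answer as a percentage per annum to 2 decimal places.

3.98%

From F = S·e^((r−q)T): (r − q) = ln(F/S)/T
ln(1739.39/1762.19) = ln(0.987062) = -0.013022
(r − q) = -0.013022 / (417/365) = -0.011398
q = r − ln(F/S)/T = 0.0284 + 0.011398 = 0.039798
q = 3.98%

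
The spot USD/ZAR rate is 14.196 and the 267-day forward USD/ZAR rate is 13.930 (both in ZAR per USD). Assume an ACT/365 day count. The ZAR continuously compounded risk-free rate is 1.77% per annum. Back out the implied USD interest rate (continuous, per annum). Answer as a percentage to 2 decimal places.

4.36%

F = S·e^((r_ZAR − r_USD)T) ⇒ r_USD = r_ZAR − ln(F/S)/T
ln(13.930/14.196) = -0.018915; /(267/365) = -0.025858
r_USD = 0.0177 + 0.025858 = 0.043558
r_USD = 4.36%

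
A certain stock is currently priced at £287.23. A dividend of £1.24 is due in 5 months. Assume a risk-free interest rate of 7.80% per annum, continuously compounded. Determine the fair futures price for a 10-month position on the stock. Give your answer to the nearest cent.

£305.24

PV(dividends) I = 1.24·e^(−0.0780·5/12)
I = 1.2003
F = (S − I)·e^(rT) = (287.23 − 1.2003) · e^(0.0780·10/12)
= 286.0297 · e^0.065000 = 286.0297 × 1.067159 = £305.24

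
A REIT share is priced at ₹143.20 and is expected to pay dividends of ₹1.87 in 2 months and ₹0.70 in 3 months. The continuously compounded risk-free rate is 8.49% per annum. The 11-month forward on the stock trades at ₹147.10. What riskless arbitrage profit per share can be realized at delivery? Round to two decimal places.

PV(dividends) I = 1.87·e^(−0.0849·2/12) + 0.70·e^(−0.0849·3/12) = 2.5290
Fair forward F* = (S − I)·e^(rT) = (143.20 − 2.5290)·e^0.077825 = 140.6710 × 1.080933 = 152.0559
Market ₹147.10 < fair 152.0559: forward underpriced → reverse cash-and-carry (short the stock, invest proceeds at r, pay the dividends, go long the forward).
Profit at T = |F_mkt − F*| = |147.10 − 152.0559| = ₹4.96 per share

₹4.96 per share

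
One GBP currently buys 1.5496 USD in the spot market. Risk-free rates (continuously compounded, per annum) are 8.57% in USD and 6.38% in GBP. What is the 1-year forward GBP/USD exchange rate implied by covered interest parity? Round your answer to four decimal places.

1.5839

F = S·e^((r_USD − r_GBP)T) = 1.5496 · e^((0.0857 − 0.0638) × 1)
= 1.5496 · e^0.021900 = 1.5496 × 1.022142
F = 1.5839 USD per GBP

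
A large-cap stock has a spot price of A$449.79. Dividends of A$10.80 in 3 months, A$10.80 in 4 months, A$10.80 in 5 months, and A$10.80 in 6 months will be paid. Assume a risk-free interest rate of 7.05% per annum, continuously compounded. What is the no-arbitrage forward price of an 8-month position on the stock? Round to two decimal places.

PV(dividends) I = 10.80·e^(−0.0705·3/12) + 10.80·e^(−0.0705·4/12) + 10.80·e^(−0.0705·5/12) + 10.80·e^(−0.0705·6/12)
I = 10.6113 + 10.5492 + 10.4874 + 10.4259 = 42.0738
F = (S − I)·e^(rT) = (449.79 − 42.0738) · e^(0.0705·8/12)
= 407.7162 · e^0.047000 = 407.7162 × 1.048122 = A$427.34

A$427.34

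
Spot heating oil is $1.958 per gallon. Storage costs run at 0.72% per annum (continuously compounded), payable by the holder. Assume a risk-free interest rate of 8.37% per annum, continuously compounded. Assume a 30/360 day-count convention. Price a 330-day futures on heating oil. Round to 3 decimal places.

Net carry = r + u − y = 0.0837 + 0.0072 − 0.0000 = 0.0909
F = S·e^((r+u−y)T) = 1.958 · e^(0.0909 × 330/360) = 1.958 · e^0.083325
= 1.958 × 1.086895 = $2.128 per gallon

$2.128 per gallon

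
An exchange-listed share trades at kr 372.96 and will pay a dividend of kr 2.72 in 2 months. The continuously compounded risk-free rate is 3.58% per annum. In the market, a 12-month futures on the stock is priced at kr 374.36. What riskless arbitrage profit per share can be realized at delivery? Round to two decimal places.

PV(dividends) I = 2.72·e^(−0.0358·2/12) = 2.7038
Fair futures F* = (S − I)·e^(rT) = (372.96 − 2.7038)·e^0.035800 = 370.2562 × 1.036449 = 383.7517
Market kr 374.36 < fair 383.7517: forward underpriced → reverse cash-and-carry (short the stock, invest proceeds at r, pay the dividends, go long the forward).
Profit at T = |F_mkt − F*| = |374.36 − 383.7517| = kr 9.39 per share

kr 9.39 per share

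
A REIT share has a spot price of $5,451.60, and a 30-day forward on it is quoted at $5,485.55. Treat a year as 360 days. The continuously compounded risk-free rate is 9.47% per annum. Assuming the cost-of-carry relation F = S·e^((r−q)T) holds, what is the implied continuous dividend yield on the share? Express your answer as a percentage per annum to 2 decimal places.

From F = S·e^((r−q)T): (r − q) = ln(F/S)/T
ln(5485.55/5451.60) = ln(1.006228) = 0.006209
(r − q) = 0.006209 / (30/360) = 0.074508
q = r − ln(F/S)/T = 0.0947 − 0.074508 = 0.020192
q = 2.02%

2.02%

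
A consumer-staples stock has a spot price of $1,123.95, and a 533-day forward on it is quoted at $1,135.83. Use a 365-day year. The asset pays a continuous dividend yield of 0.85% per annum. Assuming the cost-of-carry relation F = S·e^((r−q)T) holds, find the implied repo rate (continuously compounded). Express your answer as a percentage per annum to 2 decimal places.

From F = S·e^((r−q)T): (r − q) = ln(F/S)/T
ln(1135.83/1123.95) = ln(1.010570) = 0.010515
(r − q) = 0.010515 / (533/365) = 0.007201
r = ln(F/S)/T + q = 0.007201 + 0.0085 = 0.015701
r = 1.57%

1.57%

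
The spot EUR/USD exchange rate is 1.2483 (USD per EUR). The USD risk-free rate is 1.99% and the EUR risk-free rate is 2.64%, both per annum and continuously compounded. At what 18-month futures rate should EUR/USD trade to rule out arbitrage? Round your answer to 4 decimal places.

F = S·e^((r_USD − r_EUR)T) = 1.2483 · e^((0.0199 − 0.0264) × 18/12)
= 1.2483 · e^-0.009750 = 1.2483 × 0.990297
F = 1.2362 USD per EUR

1.2362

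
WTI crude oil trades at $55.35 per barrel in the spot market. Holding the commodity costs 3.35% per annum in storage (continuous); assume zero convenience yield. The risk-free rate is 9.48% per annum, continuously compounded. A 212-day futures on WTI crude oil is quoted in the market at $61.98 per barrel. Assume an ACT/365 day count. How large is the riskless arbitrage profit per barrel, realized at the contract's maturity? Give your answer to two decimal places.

$2.35 per barrel

Fair futures: F* = S·e^(carry·T), with carry = (r + u) = 0.0948 + 0.0335 = 0.1283
F* = 55.35 · e^(0.1283 × 212/365) = 55.35 · e^0.074519 = 55.35 × 1.077366 = $59.6322
Market $61.98 > fair $59.6322: forward overpriced → cash-and-carry (buy spot, short the forward).
At maturity, profit = |F_mkt − F*| = |61.98 − 59.6322| = $2.35 per barrel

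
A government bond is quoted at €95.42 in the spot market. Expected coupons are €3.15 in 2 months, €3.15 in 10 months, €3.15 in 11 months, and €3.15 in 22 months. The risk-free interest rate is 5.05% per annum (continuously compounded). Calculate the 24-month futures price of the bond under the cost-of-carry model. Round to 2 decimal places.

PV(coupons) I = 3.15·e^(−0.0505·2/12) + 3.15·e^(−0.0505·10/12) + 3.15·e^(−0.0505·11/12) + 3.15·e^(−0.0505·22/12)
I = 3.1236 + 3.0202 + 3.0075 + 2.8715 = 12.0228
F = (S − I)·e^(rT) = (95.42 − 12.0228) · e^(0.0505·24/12)
= 83.3972 · e^0.101000 = 83.3972 × 1.106277 = €92.26

€92.26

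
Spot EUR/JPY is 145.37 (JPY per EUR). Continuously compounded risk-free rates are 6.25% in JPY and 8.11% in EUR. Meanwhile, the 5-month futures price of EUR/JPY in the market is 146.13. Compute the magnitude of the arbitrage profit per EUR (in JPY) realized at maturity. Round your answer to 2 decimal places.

Fair futures: F* = S·e^(carry·T), with carry = (r_JPY − r_EUR) = 0.0625 − 0.0811 = -0.0186
F* = 145.37 · e^(-0.0186 × 5/12) = 145.37 · e^-0.007750 = 145.37 × 0.992280 = 144.2477
Market 146.13 > fair 144.2477: forward overpriced → cash-and-carry (buy spot, short the forward).
At maturity, profit = |F_mkt − F*| = |146.13 − 144.2477| = 1.88 per EUR (in JPY)

1.88 per EUR (in JPY)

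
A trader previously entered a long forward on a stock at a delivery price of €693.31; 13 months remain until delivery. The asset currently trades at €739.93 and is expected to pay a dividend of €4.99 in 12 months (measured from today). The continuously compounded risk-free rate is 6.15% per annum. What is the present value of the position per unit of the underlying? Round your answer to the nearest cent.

PV(remaining dividends) I = 4.99·e^(−0.0615·12/12) = 4.6924
Current forward F = (S − I)·e^(rT) = (739.93 − 4.6924)·e^(0.0615·13/12) = 735.2376 × 1.068895 = 785.8918
Value (long) = (F − K)·e^(−rT) = (785.8918 − 693.31) × 0.935546 = 86.6145
Value = €86.61

€86.61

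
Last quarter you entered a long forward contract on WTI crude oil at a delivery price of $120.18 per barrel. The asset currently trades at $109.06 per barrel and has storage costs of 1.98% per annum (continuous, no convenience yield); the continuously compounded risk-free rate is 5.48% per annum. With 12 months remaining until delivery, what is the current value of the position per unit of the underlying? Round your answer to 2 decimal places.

Current fair forward for the remaining 12 months: F = S·e^((r + u)·T), (r + u) = 0.0548 + 0.0198 = 0.0746
F = 109.06 · e^(0.0746 × 12/12) = 109.06 × 1.077453 = 117.5070
Value of long forward = (F − K)·e^(−rT) = (117.5070 − 120.18) · e^(−0.0548·12/12)
= -2.6730 × 0.946674 = -2.53

-$2.53 per barrel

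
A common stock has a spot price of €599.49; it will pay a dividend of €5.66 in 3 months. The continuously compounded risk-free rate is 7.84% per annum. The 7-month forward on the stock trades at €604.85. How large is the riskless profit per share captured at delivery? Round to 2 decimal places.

€16.88 per share

PV(dividends) I = 5.66·e^(−0.0784·3/12) = 5.5501
Fair forward F* = (S − I)·e^(rT) = (599.49 − 5.5501)·e^0.045733 = 593.9399 × 1.046795 = 621.7333
Market €604.85 < fair 621.7333: forward underpriced → reverse cash-and-carry (short the stock, invest proceeds at r, pay the dividends, go long the forward).
Profit at T = |F_mkt − F*| = |604.85 − 621.7333| = €16.88 per share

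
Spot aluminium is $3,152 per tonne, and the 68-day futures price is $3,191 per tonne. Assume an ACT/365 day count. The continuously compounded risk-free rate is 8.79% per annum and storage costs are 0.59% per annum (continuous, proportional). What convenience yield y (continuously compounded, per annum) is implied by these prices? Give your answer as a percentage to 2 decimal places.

F = S·e^((r+u−y)T) ⇒ (r+u−y) = ln(F/S)/T
ln(3191/3152) = 0.012297; /T ⇒ 0.066006
y = r + u − ln(F/S)/T = 0.0879 + 0.0059 − 0.066006 = 0.027794
y = 2.78%

2.78%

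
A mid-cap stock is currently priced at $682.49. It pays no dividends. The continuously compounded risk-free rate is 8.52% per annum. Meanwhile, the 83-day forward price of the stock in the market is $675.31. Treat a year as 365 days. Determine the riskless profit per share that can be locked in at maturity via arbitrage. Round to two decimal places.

$20.53 per share

Fair forward: F* = S·e^(carry·T), with carry = r = 0.0852
F* = 682.49 · e^(0.0852 × 83/365) = 682.49 · e^0.019374 = 682.49 × 1.019563 = $695.8416
Market $675.31 < fair $695.8416: forward underpriced → reverse cash-and-carry (short spot, go long the forward).
At maturity, profit = |F_mkt − F*| = |675.31 − 695.8416| = $20.53 per share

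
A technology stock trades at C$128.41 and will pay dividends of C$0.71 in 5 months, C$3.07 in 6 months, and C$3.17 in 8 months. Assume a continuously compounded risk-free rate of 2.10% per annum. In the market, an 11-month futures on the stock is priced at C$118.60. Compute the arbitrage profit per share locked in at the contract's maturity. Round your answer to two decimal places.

PV(dividends) I = 0.71·e^(−0.0210·5/12) + 3.07·e^(−0.0210·6/12) + 3.17·e^(−0.0210·8/12) = 6.8677
Fair futures F* = (S − I)·e^(rT) = (128.41 − 6.8677)·e^0.019250 = 121.5423 × 1.019436 = 123.9046
Market C$118.60 < fair 123.9046: forward underpriced → reverse cash-and-carry (short the stock, invest proceeds at r, pay the dividends, go long the forward).
Profit at T = |F_mkt − F*| = |118.60 − 123.9046| = C$5.30 per share

C$5.30 per share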